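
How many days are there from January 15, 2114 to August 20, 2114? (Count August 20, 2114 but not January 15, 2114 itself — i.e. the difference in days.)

Jan 15, 2114 → Feb 15, 2114: 31 days (January has 31).
Feb 15, 2114 → Mar 15, 2114: 28 days (February has 28).
Mar 15, 2114 → Apr 15, 2114: 31 days (March has 31).
Apr 15, 2114 → May 15, 2114: 30 days (April has 30).
May 15, 2114 → Jun 15, 2114: 31 days (May has 31).
Jun 15, 2114 → Jul 15, 2114: 30 days (June has 30).
Jul 15, 2114 → Aug 15, 2114: 31 days (July has 31).
Aug 15, 2114 → Aug 20, 2114: 5 days.
Total: 217 days.

217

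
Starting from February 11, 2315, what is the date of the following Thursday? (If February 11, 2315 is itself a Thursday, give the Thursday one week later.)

February 18, 2315

Feb 11, 2315 is a Thursday.
From Thursday to the next Thursday is 7 days.
Feb 11, 2315 + 7 = Feb 18, 2315.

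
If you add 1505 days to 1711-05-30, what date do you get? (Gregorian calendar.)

July 13, 1715

+366 (one year; includes Feb 29, 1712) → May 30, 1712 (1139 left).
+365 (one year) → May 30, 1713 (774 left).
+365 (one year) → May 30, 1714 (409 left).
+365 (one year) → May 30, 1715 (44 left).
May has 31 days: +2 → Jun 1, 1715 (42 left).
Jun has 30 days: +30 → Jul 1, 1715 (12 left).
+12 → Jul 13, 1715.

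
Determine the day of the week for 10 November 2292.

Thursday

Doomsday rule: the anchor day for the 2200s is Friday. For year 92: 92÷12 = 7 r 8, and 8÷4 = 2, so 7+8+2 = 17.
Friday + 17 ≡ Monday — that's 2292's doomsday.
In November the doomsday date is Nov 7.
Nov 10 is 3 days after Nov 7; 3 mod 7 = 3, so Monday + 3 = Thursday.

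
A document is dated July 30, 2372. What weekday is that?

Sunday

Doomsday rule: the anchor day for the 2300s is Wednesday. For year 72: 72÷12 = 6 r 0, and 0÷4 = 0, so 6+0+0 = 6.
Wednesday + 6 ≡ Tuesday — that's 2372's doomsday.
In July the doomsday date is Jul 11.
Jul 30 is 19 days after Jul 11; 19 mod 7 = 5, so Tuesday + 5 = Sunday.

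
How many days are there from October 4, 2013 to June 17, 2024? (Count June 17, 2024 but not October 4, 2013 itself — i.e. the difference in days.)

3909

Oct 4, 2013 → Oct 4, 2014: 365 days.
Oct 4, 2014 → Oct 4, 2015: 365 days.
Oct 4, 2015 → Oct 4, 2016: 366 days (Feb 29, 2016 is in that span).
Oct 4, 2016 → Oct 4, 2017: 365 days.
Oct 4, 2017 → Oct 4, 2018: 365 days.
Oct 4, 2018 → Oct 4, 2019: 365 days.
Oct 4, 2019 → Oct 4, 2020: 366 days (Feb 29, 2020 is in that span).
Oct 4, 2020 → Oct 4, 2021: 365 days.
Oct 4, 2021 → Oct 4, 2022: 365 days.
Oct 4, 2022 → Oct 4, 2023: 365 days.
Oct 4, 2023 → Nov 4, 2023: 31 days (October has 31).
Nov 4, 2023 → Dec 4, 2023: 30 days (November has 30).
Dec 4, 2023 → Jan 4, 2024: 31 days (December has 31).
Jan 4, 2024 → Feb 4, 2024: 31 days (January has 31).
Feb 4, 2024 → Mar 4, 2024: 29 days (February has 29).
Mar 4, 2024 → Apr 4, 2024: 31 days (March has 31).
Apr 4, 2024 → May 4, 2024: 30 days (April has 30).
May 4, 2024 → Jun 4, 2024: 31 days (May has 31).
Jun 4, 2024 → Jun 17, 2024: 13 days.
Total: 3909 days.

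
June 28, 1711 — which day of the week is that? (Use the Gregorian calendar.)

Sunday

Doomsday rule: the anchor day for the 1700s is Sunday. For year 11: 11÷12 = 0 r 11, and 11÷4 = 2, so 0+11+2 = 13.
Sunday + 13 ≡ Saturday — that's 1711's doomsday.
In June the doomsday date is Jun 6.
Jun 28 is 22 days after Jun 6; 22 mod 7 = 1, so Saturday + 1 = Sunday.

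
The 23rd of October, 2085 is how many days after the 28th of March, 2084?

Mar 28, 2084 → Mar 28, 2085: 365 days.
Mar 28, 2085 → Apr 28, 2085: 31 days (March has 31).
Apr 28, 2085 → May 28, 2085: 30 days (April has 30).
May 28, 2085 → Jun 28, 2085: 31 days (May has 31).
Jun 28, 2085 → Jul 28, 2085: 30 days (June has 30).
Jul 28, 2085 → Aug 28, 2085: 31 days (July has 31).
Aug 28, 2085 → Sep 28, 2085: 31 days (August has 31).
Sep 28, 2085 → Oct 23, 2085: 25 days.
Total: 574 days.

574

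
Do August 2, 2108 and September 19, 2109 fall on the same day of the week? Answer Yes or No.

From Aug 2, 2108 to Sep 19, 2109 is 413 days.
413 mod 7 = 0, so they are the same weekday.
(Aug 2, 2108 is a Thursday; Sep 19, 2109 is a Thursday.)

Yes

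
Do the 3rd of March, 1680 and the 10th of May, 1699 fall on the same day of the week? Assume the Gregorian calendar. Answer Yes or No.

From Mar 3, 1680 to May 10, 1699 is 7007 days.
7007 mod 7 = 0, so they are the same weekday.
(Mar 3, 1680 is a Sunday; May 10, 1699 is a Sunday.)

Yes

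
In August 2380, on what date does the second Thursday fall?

August 1, 2380 is a Friday.
The first Thursday is therefore August 7 (6 days later).
The second Thursday is 7 + 1×7 = August 14.

August 14, 2380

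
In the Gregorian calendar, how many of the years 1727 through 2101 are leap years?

Multiples of 4 in [1727,2101]: 94.
Of those, multiples of 100: 4 (not leap unless ÷400).
Multiples of 400: 1.
Leap years = 94 − 4 + 1 = 91.

91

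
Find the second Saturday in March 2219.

March 13, 2219

March 1, 2219 is a Monday.
The first Saturday is therefore March 6 (5 days later).
The second Saturday is 6 + 1×7 = March 13.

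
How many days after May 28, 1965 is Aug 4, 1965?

68

May 28, 1965 → Jun 28, 1965: 31 days (May has 31).
Jun 28, 1965 → Jul 28, 1965: 30 days (June has 30).
Jul 28, 1965 → Aug 4, 1965: 7 days.
Total: 68 days.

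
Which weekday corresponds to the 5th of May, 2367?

Friday

Doomsday rule: the anchor day for the 2300s is Wednesday. For year 67: 67÷12 = 5 r 7, and 7÷4 = 1, so 5+7+1 = 13.
Wednesday + 13 ≡ Tuesday — that's 2367's doomsday.
In May the doomsday date is May 9.
May 5 is 4 days before May 9; 4 mod 7 = 4, so Tuesday − 4 = Friday.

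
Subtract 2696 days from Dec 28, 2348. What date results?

August 11, 2341

−366 (one year; includes Feb 29, 2348) → Dec 28, 2347 (2330 left).
−365 (one year) → Dec 28, 2346 (1965 left).
−365 (one year) → Dec 28, 2345 (1600 left).
−365 (one year) → Dec 28, 2344 (1235 left).
−366 (one year; includes Feb 29, 2344) → Dec 28, 2343 (869 left).
−365 (one year) → Dec 28, 2342 (504 left).
−365 (one year) → Dec 28, 2341 (139 left).
−28 → Nov 30, 2341 (end of Nov, 30 days; 111 left).
−30 → Oct 31, 2341 (end of Oct, 31 days; 81 left).
−31 → Sep 30, 2341 (end of Sep, 30 days; 50 left).
−30 → Aug 31, 2341 (end of Aug, 31 days; 20 left).
−20 → Aug 11, 2341.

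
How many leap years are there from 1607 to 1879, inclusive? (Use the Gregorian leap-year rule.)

Multiples of 4 in [1607,1879]: 68.
Of those, multiples of 100: 2 (not leap unless ÷400).
Multiples of 400: 0.
Leap years = 68 − 2 + 0 = 66.

66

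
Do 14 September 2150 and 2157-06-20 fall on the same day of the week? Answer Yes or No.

From Sep 14, 2150 to Jun 20, 2157 is 2471 days.
2471 mod 7 = 0, so they are the same weekday.
(Sep 14, 2150 is a Monday; Jun 20, 2157 is a Monday.)

Yes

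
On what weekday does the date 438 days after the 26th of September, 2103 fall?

Sunday

First find the weekday of Sep 26, 2103. Doomsday rule: the anchor day for the 2100s is Sunday. For year 03: 3÷12 = 0 r 3, and 3÷4 = 0, so 0+3+0 = 3.
Sunday + 3 ≡ Wednesday — that's 2103's doomsday.
In September the doomsday date is Sep 5.
Sep 26 is 21 days after Sep 5; 21 mod 7 = 0, so Wednesday + 0 = Wednesday.
438 mod 7 = 4, so 438 days after a Wednesday is Wednesday + 4 = Sunday.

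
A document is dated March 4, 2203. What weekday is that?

Friday

Doomsday rule: the anchor day for the 2200s is Friday. For year 03: 3÷12 = 0 r 3, and 3÷4 = 0, so 0+3+0 = 3.
Friday + 3 ≡ Monday — that's 2203's doomsday.
In March the doomsday date is Mar 14.
Mar 4 is 10 days before Mar 14; 10 mod 7 = 3, so Monday − 3 = Friday.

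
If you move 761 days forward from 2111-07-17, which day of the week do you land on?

First find the weekday of Jul 17, 2111. Doomsday rule: the anchor day for the 2100s is Sunday. For year 11: 11÷12 = 0 r 11, and 11÷4 = 2, so 0+11+2 = 13.
Sunday + 13 ≡ Saturday — that's 2111's doomsday.
In July the doomsday date is Jul 11.
Jul 17 is 6 days after Jul 11; 6 mod 7 = 6, so Saturday + 6 = Friday.
761 mod 7 = 5, so 761 days after a Friday is Friday + 5 = Wednesday.

Wednesday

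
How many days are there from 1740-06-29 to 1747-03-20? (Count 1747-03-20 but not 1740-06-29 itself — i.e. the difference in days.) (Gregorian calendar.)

2455

Jun 29, 1740 → Jun 29, 1741: 365 days.
Jun 29, 1741 → Jun 29, 1742: 365 days.
Jun 29, 1742 → Jun 29, 1743: 365 days.
Jun 29, 1743 → Jun 29, 1744: 366 days (Feb 29, 1744 is in that span).
Jun 29, 1744 → Jun 29, 1745: 365 days.
Jun 29, 1745 → Jun 29, 1746: 365 days.
Jun 29, 1746 → Jul 29, 1746: 30 days (June has 30).
Jul 29, 1746 → Aug 29, 1746: 31 days (July has 31).
Aug 29, 1746 → Sep 29, 1746: 31 days (August has 31).
Sep 29, 1746 → Oct 29, 1746: 30 days (September has 30).
Oct 29, 1746 → Nov 29, 1746: 31 days (October has 31).
Nov 29, 1746 → Dec 29, 1746: 30 days (November has 30).
Dec 29, 1746 → Jan 29, 1747: 31 days (December has 31).
Jan 29, 1747 → Feb 28, 1747: 30 days (January has 31).
Feb 28, 1747 → Mar 20, 1747: 20 days.
Total: 2455 days.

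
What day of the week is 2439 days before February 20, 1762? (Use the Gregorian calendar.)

Feb 20, 1762 is a Saturday.
2439 mod 7 = 3, so 2439 days before a Saturday is Saturday − 3 = Wednesday.

Wednesday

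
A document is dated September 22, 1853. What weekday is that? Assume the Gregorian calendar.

Thursday

Doomsday rule: the anchor day for the 1800s is Friday. For year 53: 53÷12 = 4 r 5, and 5÷4 = 1, so 4+5+1 = 10.
Friday + 10 ≡ Monday — that's 1853's doomsday.
In September the doomsday date is Sep 5.
Sep 22 is 17 days after Sep 5; 17 mod 7 = 3, so Monday + 3 = Thursday.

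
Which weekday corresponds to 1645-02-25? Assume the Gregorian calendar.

Doomsday rule: the anchor day for the 1600s is Tuesday. For year 45: 45÷12 = 3 r 9, and 9÷4 = 2, so 3+9+2 = 14.
Tuesday + 14 ≡ Tuesday — that's 1645's doomsday.
In February the doomsday date is Feb 28 (1645 is not a leap year).
Feb 25 is 3 days before Feb 28; 3 mod 7 = 3, so Tuesday − 3 = Saturday.

Saturday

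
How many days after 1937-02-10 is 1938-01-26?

350

Feb 10, 1937 → Mar 10, 1937: 28 days (February has 28).
Mar 10, 1937 → Apr 10, 1937: 31 days (March has 31).
Apr 10, 1937 → May 10, 1937: 30 days (April has 30).
May 10, 1937 → Jun 10, 1937: 31 days (May has 31).
Jun 10, 1937 → Jul 10, 1937: 30 days (June has 30).
Jul 10, 1937 → Aug 10, 1937: 31 days (July has 31).
Aug 10, 1937 → Sep 10, 1937: 31 days (August has 31).
Sep 10, 1937 → Oct 10, 1937: 30 days (September has 30).
Oct 10, 1937 → Nov 10, 1937: 31 days (October has 31).
Nov 10, 1937 → Dec 10, 1937: 30 days (November has 30).
Dec 10, 1937 → Jan 10, 1938: 31 days (December has 31).
Jan 10, 1938 → Jan 26, 1938: 16 days.
Total: 350 days.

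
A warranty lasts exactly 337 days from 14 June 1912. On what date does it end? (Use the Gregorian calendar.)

May 17, 1913

Jun has 30 days: +17 → Jul 1, 1912 (320 left).
Jul has 31 days: +31 → Aug 1, 1912 (289 left).
Aug has 31 days: +31 → Sep 1, 1912 (258 left).
Sep has 30 days: +30 → Oct 1, 1912 (228 left).
Oct has 31 days: +31 → Nov 1, 1912 (197 left).
Nov has 30 days: +30 → Dec 1, 1912 (167 left).
Dec has 31 days: +31 → Jan 1, 1913 (136 left).
Jan has 31 days: +31 → Feb 1, 1913 (105 left).
Feb has 28 days: +28 → Mar 1, 1913 (77 left).
Mar has 31 days: +31 → Apr 1, 1913 (46 left).
Apr has 30 days: +30 → May 1, 1913 (16 left).
+16 → May 17, 1913.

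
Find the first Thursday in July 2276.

July 1, 2276 is a Saturday.
The first Thursday is therefore July 6 (5 days later).

July 6, 2276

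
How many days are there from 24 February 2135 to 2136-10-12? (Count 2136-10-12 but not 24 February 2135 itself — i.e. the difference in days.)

596

Feb 24, 2135 → Feb 24, 2136: 365 days.
Feb 24, 2136 → Mar 24, 2136: 29 days (February has 29).
Mar 24, 2136 → Apr 24, 2136: 31 days (March has 31).
Apr 24, 2136 → May 24, 2136: 30 days (April has 30).
May 24, 2136 → Jun 24, 2136: 31 days (May has 31).
Jun 24, 2136 → Jul 24, 2136: 30 days (June has 30).
Jul 24, 2136 → Aug 24, 2136: 31 days (July has 31).
Aug 24, 2136 → Sep 24, 2136: 31 days (August has 31).
Sep 24, 2136 → Oct 12, 2136: 18 days.
Total: 596 days.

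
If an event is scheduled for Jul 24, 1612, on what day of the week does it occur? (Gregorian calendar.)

Tuesday

Doomsday rule: the anchor day for the 1600s is Tuesday. For year 12: 12÷12 = 1 r 0, and 0÷4 = 0, so 1+0+0 = 1.
Tuesday + 1 ≡ Wednesday — that's 1612's doomsday.
In July the doomsday date is Jul 11.
Jul 24 is 13 days after Jul 11; 13 mod 7 = 6, so Wednesday + 6 = Tuesday.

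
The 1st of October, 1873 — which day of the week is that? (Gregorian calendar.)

Wednesday

Doomsday rule: the anchor day for the 1800s is Friday. For year 73: 73÷12 = 6 r 1, and 1÷4 = 0, so 6+1+0 = 7.
Friday + 7 ≡ Friday — that's 1873's doomsday.
In October the doomsday date is Oct 10.
Oct 1 is 9 days before Oct 10; 9 mod 7 = 2, so Friday − 2 = Wednesday.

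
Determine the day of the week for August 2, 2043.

Doomsday rule: the anchor day for the 2000s is Tuesday. For year 43: 43÷12 = 3 r 7, and 7÷4 = 1, so 3+7+1 = 11.
Tuesday + 11 ≡ Saturday — that's 2043's doomsday.
In August the doomsday date is Aug 8.
Aug 2 is 6 days before Aug 8; 6 mod 7 = 6, so Saturday − 6 = Sunday.

Sunday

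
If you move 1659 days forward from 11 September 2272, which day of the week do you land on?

Sep 11, 2272 is a Wednesday.
1659 mod 7 = 0, so 1659 days after a Wednesday is Wednesday + 0 = Wednesday.

Wednesday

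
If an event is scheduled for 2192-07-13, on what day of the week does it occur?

Doomsday rule: the anchor day for the 2100s is Sunday. For year 92: 92÷12 = 7 r 8, and 8÷4 = 2, so 7+8+2 = 17.
Sunday + 17 ≡ Wednesday — that's 2192's doomsday.
In July the doomsday date is Jul 11.
Jul 13 is 2 days after Jul 11; 2 mod 7 = 2, so Wednesday + 2 = Friday.

Friday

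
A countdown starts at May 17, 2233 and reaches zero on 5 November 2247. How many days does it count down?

May 17, 2233 → May 17, 2234: 365 days.
May 17, 2234 → May 17, 2235: 365 days.
May 17, 2235 → May 17, 2236: 366 days (Feb 29, 2236 is in that span).
May 17, 2236 → May 17, 2237: 365 days.
May 17, 2237 → May 17, 2238: 365 days.
May 17, 2238 → May 17, 2239: 365 days.
May 17, 2239 → May 17, 2240: 366 days (Feb 29, 2240 is in that span).
May 17, 2240 → May 17, 2241: 365 days.
May 17, 2241 → May 17, 2242: 365 days.
May 17, 2242 → May 17, 2243: 365 days.
May 17, 2243 → May 17, 2244: 366 days (Feb 29, 2244 is in that span).
May 17, 2244 → May 17, 2245: 365 days.
May 17, 2245 → May 17, 2246: 365 days.
May 17, 2246 → May 17, 2247: 365 days.
May 17, 2247 → Jun 17, 2247: 31 days (May has 31).
Jun 17, 2247 → Jul 17, 2247: 30 days (June has 30).
Jul 17, 2247 → Aug 17, 2247: 31 days (July has 31).
Aug 17, 2247 → Sep 17, 2247: 31 days (August has 31).
Sep 17, 2247 → Oct 17, 2247: 30 days (September has 30).
Oct 17, 2247 → Nov 5, 2247: 19 days.
Total: 5285 days.

5285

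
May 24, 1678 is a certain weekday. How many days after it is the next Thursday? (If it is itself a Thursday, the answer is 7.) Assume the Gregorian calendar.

May 24, 1678 is a Tuesday.
From Tuesday to the next Thursday is 2 days.

2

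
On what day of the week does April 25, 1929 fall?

Thursday

Doomsday rule: the anchor day for the 1900s is Wednesday. For year 29: 29÷12 = 2 r 5, and 5÷4 = 1, so 2+5+1 = 8.
Wednesday + 8 ≡ Thursday — that's 1929's doomsday.
In April the doomsday date is Apr 4.
Apr 25 is 21 days after Apr 4; 21 mod 7 = 0, so Thursday + 0 = Thursday.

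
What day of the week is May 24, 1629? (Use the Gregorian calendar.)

Thursday

Doomsday rule: the anchor day for the 1600s is Tuesday. For year 29: 29÷12 = 2 r 5, and 5÷4 = 1, so 2+5+1 = 8.
Tuesday + 8 ≡ Wednesday — that's 1629's doomsday.
In May the doomsday date is May 9.
May 24 is 15 days after May 9; 15 mod 7 = 1, so Wednesday + 1 = Thursday.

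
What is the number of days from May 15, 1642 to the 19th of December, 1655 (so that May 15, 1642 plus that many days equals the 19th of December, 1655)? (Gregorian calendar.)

4966

May 15, 1642 → May 15, 1643: 365 days.
May 15, 1643 → May 15, 1644: 366 days (Feb 29, 1644 is in that span).
May 15, 1644 → May 15, 1645: 365 days.
May 15, 1645 → May 15, 1646: 365 days.
May 15, 1646 → May 15, 1647: 365 days.
May 15, 1647 → May 15, 1648: 366 days (Feb 29, 1648 is in that span).
May 15, 1648 → May 15, 1649: 365 days.
May 15, 1649 → May 15, 1650: 365 days.
May 15, 1650 → May 15, 1651: 365 days.
May 15, 1651 → May 15, 1652: 366 days (Feb 29, 1652 is in that span).
May 15, 1652 → May 15, 1653: 365 days.
May 15, 1653 → May 15, 1654: 365 days.
May 15, 1654 → May 15, 1655: 365 days.
May 15, 1655 → Jun 15, 1655: 31 days (May has 31).
Jun 15, 1655 → Jul 15, 1655: 30 days (June has 30).
Jul 15, 1655 → Aug 15, 1655: 31 days (July has 31).
Aug 15, 1655 → Sep 15, 1655: 31 days (August has 31).
Sep 15, 1655 → Oct 15, 1655: 30 days (September has 30).
Oct 15, 1655 → Nov 15, 1655: 31 days (October has 31).
Nov 15, 1655 → Dec 15, 1655: 30 days (November has 30).
Dec 15, 1655 → Dec 19, 1655: 4 days.
Total: 4966 days.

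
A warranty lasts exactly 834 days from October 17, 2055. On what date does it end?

January 28, 2058

+366 (one year; includes Feb 29, 2056) → Oct 17, 2056 (468 left).
+365 (one year) → Oct 17, 2057 (103 left).
Oct has 31 days: +15 → Nov 1, 2057 (88 left).
Nov has 30 days: +30 → Dec 1, 2057 (58 left).
Dec has 31 days: +31 → Jan 1, 2058 (27 left).
+27 → Jan 28, 2058.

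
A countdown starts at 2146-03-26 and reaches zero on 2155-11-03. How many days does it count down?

3509

Mar 26, 2146 → Mar 26, 2147: 365 days.
Mar 26, 2147 → Mar 26, 2148: 366 days (Feb 29, 2148 is in that span).
Mar 26, 2148 → Mar 26, 2149: 365 days.
Mar 26, 2149 → Mar 26, 2150: 365 days.
Mar 26, 2150 → Mar 26, 2151: 365 days.
Mar 26, 2151 → Mar 26, 2152: 366 days (Feb 29, 2152 is in that span).
Mar 26, 2152 → Mar 26, 2153: 365 days.
Mar 26, 2153 → Mar 26, 2154: 365 days.
Mar 26, 2154 → Mar 26, 2155: 365 days.
Mar 26, 2155 → Apr 26, 2155: 31 days (March has 31).
Apr 26, 2155 → May 26, 2155: 30 days (April has 30).
May 26, 2155 → Jun 26, 2155: 31 days (May has 31).
Jun 26, 2155 → Jul 26, 2155: 30 days (June has 30).
Jul 26, 2155 → Aug 26, 2155: 31 days (July has 31).
Aug 26, 2155 → Sep 26, 2155: 31 days (August has 31).
Sep 26, 2155 → Oct 26, 2155: 30 days (September has 30).
Oct 26, 2155 → Nov 3, 2155: 8 days.
Total: 3509 days.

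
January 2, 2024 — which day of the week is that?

Tuesday

Doomsday rule: the anchor day for the 2000s is Tuesday. For year 24: 24÷12 = 2 r 0, and 0÷4 = 0, so 2+0+0 = 2.
Tuesday + 2 ≡ Thursday — that's 2024's doomsday.
In January the doomsday date is Jan 4 (2024 is a leap year (divisible by 4)).
Jan 2 is 2 days before Jan 4; 2 mod 7 = 2, so Thursday − 2 = Tuesday.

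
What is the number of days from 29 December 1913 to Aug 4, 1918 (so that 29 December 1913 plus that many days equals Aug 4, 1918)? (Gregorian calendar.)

Dec 29, 1913 → Dec 29, 1914: 365 days.
Dec 29, 1914 → Dec 29, 1915: 365 days.
Dec 29, 1915 → Dec 29, 1916: 366 days (Feb 29, 1916 is in that span).
Dec 29, 1916 → Dec 29, 1917: 365 days.
Dec 29, 1917 → Jan 29, 1918: 31 days (December has 31).
Jan 29, 1918 → Feb 28, 1918: 30 days (January has 31).
Feb 28, 1918 → Mar 28, 1918: 28 days (February has 28).
Mar 28, 1918 → Apr 28, 1918: 31 days (March has 31).
Apr 28, 1918 → May 28, 1918: 30 days (April has 30).
May 28, 1918 → Jun 28, 1918: 31 days (May has 31).
Jun 28, 1918 → Jul 28, 1918: 30 days (June has 30).
Jul 28, 1918 → Aug 4, 1918: 7 days.
Total: 1679 days.

1679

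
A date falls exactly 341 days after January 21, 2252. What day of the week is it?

First find the weekday of Jan 21, 2252. Doomsday rule: the anchor day for the 2200s is Friday. For year 52: 52÷12 = 4 r 4, and 4÷4 = 1, so 4+4+1 = 9.
Friday + 9 ≡ Sunday — that's 2252's doomsday.
In January the doomsday date is Jan 4 (2252 is a leap year (divisible by 4)).
Jan 21 is 17 days after Jan 4; 17 mod 7 = 3, so Sunday + 3 = Wednesday.
341 mod 7 = 5, so 341 days after a Wednesday is Wednesday + 5 = Monday.

Monday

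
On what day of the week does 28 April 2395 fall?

Friday

Doomsday rule: the anchor day for the 2300s is Wednesday. For year 95: 95÷12 = 7 r 11, and 11÷4 = 2, so 7+11+2 = 20.
Wednesday + 20 ≡ Tuesday — that's 2395's doomsday.
In April the doomsday date is Apr 4.
Apr 28 is 24 days after Apr 4; 24 mod 7 = 3, so Tuesday + 3 = Friday.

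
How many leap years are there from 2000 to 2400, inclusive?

Multiples of 4 in [2000,2400]: 101.
Of those, multiples of 100: 5 (not leap unless ÷400).
Multiples of 400: 2.
Leap years = 101 − 5 + 2 = 98.

98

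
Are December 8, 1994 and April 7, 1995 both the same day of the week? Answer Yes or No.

No

From Dec 8, 1994 to Apr 7, 1995 is 120 days.
120 mod 7 = 1, so they are different weekdays.
(Dec 8, 1994 is a Thursday; Apr 7, 1995 is a Friday.)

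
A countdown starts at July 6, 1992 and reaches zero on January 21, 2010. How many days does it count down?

6408

Jul 6, 1992 → Jul 6, 1993: 365 days.
Jul 6, 1993 → Jul 6, 1994: 365 days.
Jul 6, 1994 → Jul 6, 1995: 365 days.
Jul 6, 1995 → Jul 6, 1996: 366 days (Feb 29, 1996 is in that span).
Jul 6, 1996 → Jul 6, 1997: 365 days.
Jul 6, 1997 → Jul 6, 1998: 365 days.
Jul 6, 1998 → Jul 6, 1999: 365 days.
Jul 6, 1999 → Jul 6, 2000: 366 days (Feb 29, 2000 is in that span).
Jul 6, 2000 → Jul 6, 2001: 365 days.
Jul 6, 2001 → Jul 6, 2002: 365 days.
Jul 6, 2002 → Jul 6, 2003: 365 days.
Jul 6, 2003 → Jul 6, 2004: 366 days (Feb 29, 2004 is in that span).
Jul 6, 2004 → Jul 6, 2005: 365 days.
Jul 6, 2005 → Jul 6, 2006: 365 days.
Jul 6, 2006 → Jul 6, 2007: 365 days.
Jul 6, 2007 → Jul 6, 2008: 366 days (Feb 29, 2008 is in that span).
Jul 6, 2008 → Jul 6, 2009: 365 days.
Jul 6, 2009 → Aug 6, 2009: 31 days (July has 31).
Aug 6, 2009 → Sep 6, 2009: 31 days (August has 31).
Sep 6, 2009 → Oct 6, 2009: 30 days (September has 30).
Oct 6, 2009 → Nov 6, 2009: 31 days (October has 31).
Nov 6, 2009 → Dec 6, 2009: 30 days (November has 30).
Dec 6, 2009 → Jan 6, 2010: 31 days (December has 31).
Jan 6, 2010 → Jan 21, 2010: 15 days.
Total: 6408 days.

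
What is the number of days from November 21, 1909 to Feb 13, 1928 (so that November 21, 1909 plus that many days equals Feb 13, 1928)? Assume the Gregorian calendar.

6658

Nov 21, 1909 → Nov 21, 1910: 365 days.
Nov 21, 1910 → Nov 21, 1911: 365 days.
Nov 21, 1911 → Nov 21, 1912: 366 days (Feb 29, 1912 is in that span).
Nov 21, 1912 → Nov 21, 1913: 365 days.
Nov 21, 1913 → Nov 21, 1914: 365 days.
Nov 21, 1914 → Nov 21, 1915: 365 days.
Nov 21, 1915 → Nov 21, 1916: 366 days (Feb 29, 1916 is in that span).
Nov 21, 1916 → Nov 21, 1917: 365 days.
Nov 21, 1917 → Nov 21, 1918: 365 days.
Nov 21, 1918 → Nov 21, 1919: 365 days.
Nov 21, 1919 → Nov 21, 1920: 366 days (Feb 29, 1920 is in that span).
Nov 21, 1920 → Nov 21, 1921: 365 days.
Nov 21, 1921 → Nov 21, 1922: 365 days.
Nov 21, 1922 → Nov 21, 1923: 365 days.
Nov 21, 1923 → Nov 21, 1924: 366 days (Feb 29, 1924 is in that span).
Nov 21, 1924 → Nov 21, 1925: 365 days.
Nov 21, 1925 → Nov 21, 1926: 365 days.
Nov 21, 1926 → Nov 21, 1927: 365 days.
Nov 21, 1927 → Dec 21, 1927: 30 days (November has 30).
Dec 21, 1927 → Jan 21, 1928: 31 days (December has 31).
Jan 21, 1928 → Feb 13, 1928: 23 days.
Total: 6658 days.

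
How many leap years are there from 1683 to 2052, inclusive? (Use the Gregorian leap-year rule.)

90

Multiples of 4 in [1683,2052]: 93.
Of those, multiples of 100: 4 (not leap unless ÷400).
Multiples of 400: 1.
Leap years = 93 − 4 + 1 = 90.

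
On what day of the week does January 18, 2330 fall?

Doomsday rule: the anchor day for the 2300s is Wednesday. For year 30: 30÷12 = 2 r 6, and 6÷4 = 1, so 2+6+1 = 9.
Wednesday + 9 ≡ Friday — that's 2330's doomsday.
In January the doomsday date is Jan 3 (2330 is not a leap year).
Jan 18 is 15 days after Jan 3; 15 mod 7 = 1, so Friday + 1 = Saturday.

Saturday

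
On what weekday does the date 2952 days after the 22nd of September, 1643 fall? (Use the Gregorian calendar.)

Sep 22, 1643 is a Tuesday.
2952 mod 7 = 5, so 2952 days after a Tuesday is Tuesday + 5 = Sunday.

Sunday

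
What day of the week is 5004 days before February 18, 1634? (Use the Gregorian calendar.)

Sunday

First find the weekday of Feb 18, 1634. Doomsday rule: the anchor day for the 1600s is Tuesday. For year 34: 34÷12 = 2 r 10, and 10÷4 = 2, so 2+10+2 = 14.
Tuesday + 14 ≡ Tuesday — that's 1634's doomsday.
In February the doomsday date is Feb 28 (1634 is not a leap year).
Feb 18 is 10 days before Feb 28; 10 mod 7 = 3, so Tuesday − 3 = Saturday.
5004 mod 7 = 6, so 5004 days before a Saturday is Saturday − 6 = Sunday.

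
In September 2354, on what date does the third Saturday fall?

September 1, 2354 is a Wednesday.
The first Saturday is therefore September 4 (3 days later).
The third Saturday is 4 + 2×7 = September 18.

September 18, 2354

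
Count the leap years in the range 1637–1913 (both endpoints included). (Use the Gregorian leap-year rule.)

66

Multiples of 4 in [1637,1913]: 69.
Of those, multiples of 100: 3 (not leap unless ÷400).
Multiples of 400: 0.
Leap years = 69 − 3 + 0 = 66.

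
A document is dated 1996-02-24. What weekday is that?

January 1, 1996 is a Monday.
Jan 1, 1996 → Feb 1, 1996: 31 days (January has 31).
Feb 1, 1996 → Feb 24, 1996: 23 days.
Total: 54 days.
54 mod 7 = 5, so Monday + 5 = Saturday.

Saturday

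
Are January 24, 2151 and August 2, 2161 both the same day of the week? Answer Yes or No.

From Jan 24, 2151 to Aug 2, 2161 is 3843 days.
3843 mod 7 = 0, so they are the same weekday.
(Jan 24, 2151 is a Sunday; Aug 2, 2161 is a Sunday.)

Yes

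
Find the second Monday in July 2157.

July 11, 2157

July 1, 2157 is a Friday.
The first Monday is therefore July 4 (3 days later).
The second Monday is 4 + 1×7 = July 11.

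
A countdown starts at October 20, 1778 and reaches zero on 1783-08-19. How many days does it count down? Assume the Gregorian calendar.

Oct 20, 1778 → Oct 20, 1779: 365 days.
Oct 20, 1779 → Oct 20, 1780: 366 days (Feb 29, 1780 is in that span).
Oct 20, 1780 → Oct 20, 1781: 365 days.
Oct 20, 1781 → Oct 20, 1782: 365 days.
Oct 20, 1782 → Nov 20, 1782: 31 days (October has 31).
Nov 20, 1782 → Dec 20, 1782: 30 days (November has 30).
Dec 20, 1782 → Jan 20, 1783: 31 days (December has 31).
Jan 20, 1783 → Feb 20, 1783: 31 days (January has 31).
Feb 20, 1783 → Mar 20, 1783: 28 days (February has 28).
Mar 20, 1783 → Apr 20, 1783: 31 days (March has 31).
Apr 20, 1783 → May 20, 1783: 30 days (April has 30).
May 20, 1783 → Jun 20, 1783: 31 days (May has 31).
Jun 20, 1783 → Jul 20, 1783: 30 days (June has 30).
Jul 20, 1783 → Aug 19, 1783: 30 days.
Total: 1764 days.

1764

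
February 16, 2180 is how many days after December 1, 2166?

Dec 1, 2166 → Dec 1, 2167: 365 days.
Dec 1, 2167 → Dec 1, 2168: 366 days (Feb 29, 2168 is in that span).
Dec 1, 2168 → Dec 1, 2169: 365 days.
Dec 1, 2169 → Dec 1, 2170: 365 days.
Dec 1, 2170 → Dec 1, 2171: 365 days.
Dec 1, 2171 → Dec 1, 2172: 366 days (Feb 29, 2172 is in that span).
Dec 1, 2172 → Dec 1, 2173: 365 days.
Dec 1, 2173 → Dec 1, 2174: 365 days.
Dec 1, 2174 → Dec 1, 2175: 365 days.
Dec 1, 2175 → Dec 1, 2176: 366 days (Feb 29, 2176 is in that span).
Dec 1, 2176 → Dec 1, 2177: 365 days.
Dec 1, 2177 → Dec 1, 2178: 365 days.
Dec 1, 2178 → Dec 1, 2179: 365 days.
Dec 1, 2179 → Jan 1, 2180: 31 days (December has 31).
Jan 1, 2180 → Feb 1, 2180: 31 days (January has 31).
Feb 1, 2180 → Feb 16, 2180: 15 days.
Total: 4825 days.

4825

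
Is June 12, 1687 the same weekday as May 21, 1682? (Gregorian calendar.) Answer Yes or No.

Yes

From May 21, 1682 to Jun 12, 1687 is 1848 days.
1848 mod 7 = 0, so they are the same weekday.
(May 21, 1682 is a Thursday; Jun 12, 1687 is a Thursday.)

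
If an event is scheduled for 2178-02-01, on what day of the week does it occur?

Sunday

Doomsday rule: the anchor day for the 2100s is Sunday. For year 78: 78÷12 = 6 r 6, and 6÷4 = 1, so 6+6+1 = 13.
Sunday + 13 ≡ Saturday — that's 2178's doomsday.
In February the doomsday date is Feb 28 (2178 is not a leap year).
Feb 1 is 27 days before Feb 28; 27 mod 7 = 6, so Saturday − 6 = Sunday.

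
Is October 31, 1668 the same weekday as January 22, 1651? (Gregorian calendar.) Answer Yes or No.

From Jan 22, 1651 to Oct 31, 1668 is 6492 days.
6492 mod 7 = 3, so they are different weekdays.
(Jan 22, 1651 is a Sunday; Oct 31, 1668 is a Wednesday.)

No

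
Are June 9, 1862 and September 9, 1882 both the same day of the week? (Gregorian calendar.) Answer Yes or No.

No

From Jun 9, 1862 to Sep 9, 1882 is 7397 days.
7397 mod 7 = 5, so they are different weekdays.
(Jun 9, 1862 is a Monday; Sep 9, 1882 is a Saturday.)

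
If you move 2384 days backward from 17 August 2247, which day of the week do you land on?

Aug 17, 2247 is a Tuesday.
2384 mod 7 = 4, so 2384 days before a Tuesday is Tuesday − 4 = Friday.

Friday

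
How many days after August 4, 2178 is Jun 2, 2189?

3955

Aug 4, 2178 → Aug 4, 2179: 365 days.
Aug 4, 2179 → Aug 4, 2180: 366 days (Feb 29, 2180 is in that span).
Aug 4, 2180 → Aug 4, 2181: 365 days.
Aug 4, 2181 → Aug 4, 2182: 365 days.
Aug 4, 2182 → Aug 4, 2183: 365 days.
Aug 4, 2183 → Aug 4, 2184: 366 days (Feb 29, 2184 is in that span).
Aug 4, 2184 → Aug 4, 2185: 365 days.
Aug 4, 2185 → Aug 4, 2186: 365 days.
Aug 4, 2186 → Aug 4, 2187: 365 days.
Aug 4, 2187 → Aug 4, 2188: 366 days (Feb 29, 2188 is in that span).
Aug 4, 2188 → Sep 4, 2188: 31 days (August has 31).
Sep 4, 2188 → Oct 4, 2188: 30 days (September has 30).
Oct 4, 2188 → Nov 4, 2188: 31 days (October has 31).
Nov 4, 2188 → Dec 4, 2188: 30 days (November has 30).
Dec 4, 2188 → Jan 4, 2189: 31 days (December has 31).
Jan 4, 2189 → Feb 4, 2189: 31 days (January has 31).
Feb 4, 2189 → Mar 4, 2189: 28 days (February has 28).
Mar 4, 2189 → Apr 4, 2189: 31 days (March has 31).
Apr 4, 2189 → May 4, 2189: 30 days (April has 30).
May 4, 2189 → Jun 2, 2189: 29 days.
Total: 3955 days.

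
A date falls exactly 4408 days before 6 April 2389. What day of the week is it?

Saturday

Apr 6, 2389 is a Thursday.
4408 mod 7 = 5, so 4408 days before a Thursday is Thursday − 5 = Saturday.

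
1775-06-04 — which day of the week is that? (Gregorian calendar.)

Doomsday rule: the anchor day for the 1700s is Sunday. For year 75: 75÷12 = 6 r 3, and 3÷4 = 0, so 6+3+0 = 9.
Sunday + 9 ≡ Tuesday — that's 1775's doomsday.
In June the doomsday date is Jun 6.
Jun 4 is 2 days before Jun 6; 2 mod 7 = 2, so Tuesday − 2 = Sunday.

Sunday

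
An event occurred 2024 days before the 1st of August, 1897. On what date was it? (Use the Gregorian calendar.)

January 16, 1892

−365 (one year) → Aug 1, 1896 (1659 left).
−366 (one year; includes Feb 29, 1896) → Aug 1, 1895 (1293 left).
−365 (one year) → Aug 1, 1894 (928 left).
−365 (one year) → Aug 1, 1893 (563 left).
−365 (one year) → Aug 1, 1892 (198 left).
−1 → Jul 31, 1892 (end of Jul, 31 days; 197 left).
−31 → Jun 30, 1892 (end of Jun, 30 days; 166 left).
−30 → May 31, 1892 (end of May, 31 days; 136 left).
−31 → Apr 30, 1892 (end of Apr, 30 days; 105 left).
−30 → Mar 31, 1892 (end of Mar, 31 days; 75 left).
−31 → Feb 29, 1892 (end of Feb, 29 days; 44 left).
−29 → Jan 31, 1892 (end of Jan, 31 days; 15 left).
−15 → Jan 16, 1892.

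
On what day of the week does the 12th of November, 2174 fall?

Doomsday rule: the anchor day for the 2100s is Sunday. For year 74: 74÷12 = 6 r 2, and 2÷4 = 0, so 6+2+0 = 8.
Sunday + 8 ≡ Monday — that's 2174's doomsday.
In November the doomsday date is Nov 7.
Nov 12 is 5 days after Nov 7; 5 mod 7 = 5, so Monday + 5 = Saturday.

Saturday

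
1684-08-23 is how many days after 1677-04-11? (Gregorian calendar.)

2691

Apr 11, 1677 → Apr 11, 1678: 365 days.
Apr 11, 1678 → Apr 11, 1679: 365 days.
Apr 11, 1679 → Apr 11, 1680: 366 days (Feb 29, 1680 is in that span).
Apr 11, 1680 → Apr 11, 1681: 365 days.
Apr 11, 1681 → Apr 11, 1682: 365 days.
Apr 11, 1682 → Apr 11, 1683: 365 days.
Apr 11, 1683 → Apr 11, 1684: 366 days (Feb 29, 1684 is in that span).
Apr 11, 1684 → May 11, 1684: 30 days (April has 30).
May 11, 1684 → Jun 11, 1684: 31 days (May has 31).
Jun 11, 1684 → Jul 11, 1684: 30 days (June has 30).
Jul 11, 1684 → Aug 11, 1684: 31 days (July has 31).
Aug 11, 1684 → Aug 23, 1684: 12 days.
Total: 2691 days.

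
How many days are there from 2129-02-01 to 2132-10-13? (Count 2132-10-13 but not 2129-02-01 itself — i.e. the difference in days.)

Feb 1, 2129 → Feb 1, 2130: 365 days.
Feb 1, 2130 → Feb 1, 2131: 365 days.
Feb 1, 2131 → Feb 1, 2132: 365 days.
Feb 1, 2132 → Mar 1, 2132: 29 days (February has 29).
Mar 1, 2132 → Apr 1, 2132: 31 days (March has 31).
Apr 1, 2132 → May 1, 2132: 30 days (April has 30).
May 1, 2132 → Jun 1, 2132: 31 days (May has 31).
Jun 1, 2132 → Jul 1, 2132: 30 days (June has 30).
Jul 1, 2132 → Aug 1, 2132: 31 days (July has 31).
Aug 1, 2132 → Sep 1, 2132: 31 days (August has 31).
Sep 1, 2132 → Oct 1, 2132: 30 days (September has 30).
Oct 1, 2132 → Oct 13, 2132: 12 days.
Total: 1350 days.

1350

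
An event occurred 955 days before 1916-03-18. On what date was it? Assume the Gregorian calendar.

August 6, 1913

−366 (one year; includes Feb 29, 1916) → Mar 18, 1915 (589 left).
−365 (one year) → Mar 18, 1914 (224 left).
−18 → Feb 28, 1914 (end of Feb, 28 days; 206 left).
−28 → Jan 31, 1914 (end of Jan, 31 days; 178 left).
−31 → Dec 31, 1913 (end of Dec, 31 days; 147 left).
−31 → Nov 30, 1913 (end of Nov, 30 days; 116 left).
−30 → Oct 31, 1913 (end of Oct, 31 days; 86 left).
−31 → Sep 30, 1913 (end of Sep, 30 days; 55 left).
−30 → Aug 31, 1913 (end of Aug, 31 days; 25 left).
−25 → Aug 6, 1913.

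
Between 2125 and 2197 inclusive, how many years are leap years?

18

Multiples of 4 in [2125,2197]: 18.
Of those, multiples of 100: 0 (not leap unless ÷400).
Multiples of 400: 0.
Leap years = 18 − 0 + 0 = 18.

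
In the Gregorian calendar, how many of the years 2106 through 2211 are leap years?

Multiples of 4 in [2106,2211]: 26.
Of those, multiples of 100: 1 (not leap unless ÷400).
Multiples of 400: 0.
Leap years = 26 − 1 + 0 = 25.

25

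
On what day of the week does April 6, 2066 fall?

Doomsday rule: the anchor day for the 2000s is Tuesday. For year 66: 66÷12 = 5 r 6, and 6÷4 = 1, so 5+6+1 = 12.
Tuesday + 12 ≡ Sunday — that's 2066's doomsday.
In April the doomsday date is Apr 4.
Apr 6 is 2 days after Apr 4; 2 mod 7 = 2, so Sunday + 2 = Tuesday.

Tuesday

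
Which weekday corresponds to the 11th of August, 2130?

January 1, 2130 is a Sunday.
Jan 1, 2130 → Feb 1, 2130: 31 days (January has 31).
Feb 1, 2130 → Mar 1, 2130: 28 days (February has 28).
Mar 1, 2130 → Apr 1, 2130: 31 days (March has 31).
Apr 1, 2130 → May 1, 2130: 30 days (April has 30).
May 1, 2130 → Jun 1, 2130: 31 days (May has 31).
Jun 1, 2130 → Jul 1, 2130: 30 days (June has 30).
Jul 1, 2130 → Aug 1, 2130: 31 days (July has 31).
Aug 1, 2130 → Aug 11, 2130: 10 days.
Total: 222 days.
222 mod 7 = 5, so Sunday + 5 = Friday.

Friday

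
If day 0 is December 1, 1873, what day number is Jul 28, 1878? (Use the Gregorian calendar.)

Dec 1, 1873 → Dec 1, 1874: 365 days.
Dec 1, 1874 → Dec 1, 1875: 365 days.
Dec 1, 1875 → Dec 1, 1876: 366 days (Feb 29, 1876 is in that span).
Dec 1, 1876 → Dec 1, 1877: 365 days.
Dec 1, 1877 → Jan 1, 1878: 31 days (December has 31).
Jan 1, 1878 → Feb 1, 1878: 31 days (January has 31).
Feb 1, 1878 → Mar 1, 1878: 28 days (February has 28).
Mar 1, 1878 → Apr 1, 1878: 31 days (March has 31).
Apr 1, 1878 → May 1, 1878: 30 days (April has 30).
May 1, 1878 → Jun 1, 1878: 31 days (May has 31).
Jun 1, 1878 → Jul 1, 1878: 30 days (June has 30).
Jul 1, 1878 → Jul 28, 1878: 27 days.
Total: 1700 days.

1700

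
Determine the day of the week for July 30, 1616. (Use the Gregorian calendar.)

Saturday

Doomsday rule: the anchor day for the 1600s is Tuesday. For year 16: 16÷12 = 1 r 4, and 4÷4 = 1, so 1+4+1 = 6.
Tuesday + 6 ≡ Monday — that's 1616's doomsday.
In July the doomsday date is Jul 11.
Jul 30 is 19 days after Jul 11; 19 mod 7 = 5, so Monday + 5 = Saturday.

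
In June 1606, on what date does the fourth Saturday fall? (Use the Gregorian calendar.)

June 24, 1606

June 1, 1606 is a Thursday.
The first Saturday is therefore June 3 (2 days later).
The fourth Saturday is 3 + 3×7 = June 24.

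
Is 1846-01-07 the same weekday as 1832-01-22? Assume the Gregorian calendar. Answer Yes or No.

From Jan 22, 1832 to Jan 7, 1846 is 5099 days.
5099 mod 7 = 3, so they are different weekdays.
(Jan 22, 1832 is a Sunday; Jan 7, 1846 is a Wednesday.)

No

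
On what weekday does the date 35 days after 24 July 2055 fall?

First find the weekday of Jul 24, 2055. Doomsday rule: the anchor day for the 2000s is Tuesday. For year 55: 55÷12 = 4 r 7, and 7÷4 = 1, so 4+7+1 = 12.
Tuesday + 12 ≡ Sunday — that's 2055's doomsday.
In July the doomsday date is Jul 11.
Jul 24 is 13 days after Jul 11; 13 mod 7 = 6, so Sunday + 6 = Saturday.
35 mod 7 = 0, so 35 days after a Saturday is Saturday + 0 = Saturday.

Saturday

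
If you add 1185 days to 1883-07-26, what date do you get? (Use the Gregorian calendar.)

+366 (one year; includes Feb 29, 1884) → Jul 26, 1884 (819 left).
+365 (one year) → Jul 26, 1885 (454 left).
+365 (one year) → Jul 26, 1886 (89 left).
Jul has 31 days: +6 → Aug 1, 1886 (83 left).
Aug has 31 days: +31 → Sep 1, 1886 (52 left).
Sep has 30 days: +30 → Oct 1, 1886 (22 left).
+22 → Oct 23, 1886.

October 23, 1886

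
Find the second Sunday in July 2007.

July 8, 2007

July 1, 2007 is a Sunday.
The first Sunday is therefore July 1 (same day).
The second Sunday is 1 + 1×7 = July 8.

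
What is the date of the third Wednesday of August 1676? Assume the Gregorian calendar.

August 1, 1676 is a Saturday.
The first Wednesday is therefore August 5 (4 days later).
The third Wednesday is 5 + 2×7 = August 19.

August 19, 1676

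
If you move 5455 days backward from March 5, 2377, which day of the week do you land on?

Thursday

Mar 5, 2377 is a Saturday.
5455 mod 7 = 2, so 5455 days before a Saturday is Saturday − 2 = Thursday.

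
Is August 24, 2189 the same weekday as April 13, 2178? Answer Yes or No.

Yes

From Apr 13, 2178 to Aug 24, 2189 is 4151 days.
4151 mod 7 = 0, so they are the same weekday.
(Apr 13, 2178 is a Monday; Aug 24, 2189 is a Monday.)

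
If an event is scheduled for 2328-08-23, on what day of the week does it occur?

Doomsday rule: the anchor day for the 2300s is Wednesday. For year 28: 28÷12 = 2 r 4, and 4÷4 = 1, so 2+4+1 = 7.
Wednesday + 7 ≡ Wednesday — that's 2328's doomsday.
In August the doomsday date is Aug 8.
Aug 23 is 15 days after Aug 8; 15 mod 7 = 1, so Wednesday + 1 = Thursday.

Thursday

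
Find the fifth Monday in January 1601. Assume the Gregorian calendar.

January 1, 1601 is a Monday.
The first Monday is therefore January 1 (same day).
The fifth Monday is 1 + 4×7 = January 29.

January 29, 1601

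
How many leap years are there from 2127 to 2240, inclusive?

Multiples of 4 in [2127,2240]: 29.
Of those, multiples of 100: 1 (not leap unless ÷400).
Multiples of 400: 0.
Leap years = 29 − 1 + 0 = 28.

28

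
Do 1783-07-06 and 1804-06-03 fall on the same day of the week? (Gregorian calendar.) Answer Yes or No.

Yes

From Jul 6, 1783 to Jun 3, 1804 is 7637 days.
7637 mod 7 = 0, so they are the same weekday.
(Jul 6, 1783 is a Sunday; Jun 3, 1804 is a Sunday.)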